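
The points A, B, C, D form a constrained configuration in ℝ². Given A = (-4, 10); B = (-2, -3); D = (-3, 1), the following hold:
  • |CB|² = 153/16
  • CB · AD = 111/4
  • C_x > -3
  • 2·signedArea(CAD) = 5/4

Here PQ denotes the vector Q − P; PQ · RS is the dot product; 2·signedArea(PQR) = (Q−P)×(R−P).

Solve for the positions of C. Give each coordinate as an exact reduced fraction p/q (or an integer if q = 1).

1. C_x = -11/4  [CB · AD = 111/4 ∩ 2·signedArea(CAD) = 5/4]
2. C_y = 0  [CB · AD = 111/4 ∩ 2·signedArea(CAD) = 5/4]
   → C = (-11/4, 0)

C = (-11/4, 0)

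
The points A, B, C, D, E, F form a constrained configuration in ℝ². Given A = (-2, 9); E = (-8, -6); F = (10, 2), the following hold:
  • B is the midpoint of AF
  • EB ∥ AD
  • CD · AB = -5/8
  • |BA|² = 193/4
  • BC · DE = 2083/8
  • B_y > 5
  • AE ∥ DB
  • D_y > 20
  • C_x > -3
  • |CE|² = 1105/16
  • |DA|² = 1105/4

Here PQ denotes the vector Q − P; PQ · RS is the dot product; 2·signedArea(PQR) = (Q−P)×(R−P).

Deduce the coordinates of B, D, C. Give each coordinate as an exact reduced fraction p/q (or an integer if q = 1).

B = (4, 11/2)
C = (-2, -1/4)
D = (10, 41/2)

1. B_x = 4  [B is the midpoint of AF]
2. B_y = 11/2  [B is the midpoint of AF]
   → B = (4, 11/2)
3. D_x = 10  [AE ∥ DB ∩ EB ∥ AD]
4. D_y = 41/2  [AE ∥ DB ∩ EB ∥ AD]
   → D = (10, 41/2)
5. C_x = -2  [CD · AB = -5/8 ∩ BC · DE = 2083/8]
6. C_y = -1/4  [CD · AB = -5/8 ∩ BC · DE = 2083/8]
   → C = (-2, -1/4)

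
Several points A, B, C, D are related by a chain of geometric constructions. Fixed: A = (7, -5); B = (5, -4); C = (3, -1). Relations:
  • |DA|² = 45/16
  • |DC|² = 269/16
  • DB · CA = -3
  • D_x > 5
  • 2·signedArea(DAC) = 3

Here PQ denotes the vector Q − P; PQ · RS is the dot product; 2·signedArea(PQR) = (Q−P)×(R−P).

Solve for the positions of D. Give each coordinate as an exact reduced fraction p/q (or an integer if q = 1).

1. D_x = 11/2  [2·signedArea(DAC) = 3 ∩ DB · CA = -3]
2. D_y = -17/4  [2·signedArea(DAC) = 3 ∩ DB · CA = -3]
   → D = (11/2, -17/4)

D = (11/2, -17/4)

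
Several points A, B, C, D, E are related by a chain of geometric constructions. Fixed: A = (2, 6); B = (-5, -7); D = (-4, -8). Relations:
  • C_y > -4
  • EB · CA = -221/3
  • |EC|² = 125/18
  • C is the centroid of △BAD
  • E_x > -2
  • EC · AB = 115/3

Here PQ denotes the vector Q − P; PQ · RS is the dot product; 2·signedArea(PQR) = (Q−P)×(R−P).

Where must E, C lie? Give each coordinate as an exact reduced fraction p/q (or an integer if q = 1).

1. C_x = -7/3  [C is the centroid of △BAD]
2. C_y = -3  [C is the centroid of △BAD]
   → C = (-7/3, -3)
3. E_x = -3/2  [EB · CA = -221/3 ∩ EC · AB = 115/3]
4. E_y = -1/2  [EB · CA = -221/3 ∩ EC · AB = 115/3]
   → E = (-3/2, -1/2)

C = (-7/3, -3)
E = (-3/2, -1/2)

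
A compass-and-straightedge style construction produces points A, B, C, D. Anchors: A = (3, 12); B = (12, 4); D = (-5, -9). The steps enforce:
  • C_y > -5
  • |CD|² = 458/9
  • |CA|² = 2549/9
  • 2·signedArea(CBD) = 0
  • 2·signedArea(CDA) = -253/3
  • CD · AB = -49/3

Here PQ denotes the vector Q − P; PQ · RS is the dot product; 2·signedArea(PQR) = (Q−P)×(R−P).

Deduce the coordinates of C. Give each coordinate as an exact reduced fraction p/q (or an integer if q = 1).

1. C_x = 2/3  [2·signedArea(CBD) = 0 ∩ CD · AB = -49/3]
2. C_y = -14/3  [2·signedArea(CBD) = 0 ∩ CD · AB = -49/3]
   → C = (2/3, -14/3)

C = (2/3, -14/3)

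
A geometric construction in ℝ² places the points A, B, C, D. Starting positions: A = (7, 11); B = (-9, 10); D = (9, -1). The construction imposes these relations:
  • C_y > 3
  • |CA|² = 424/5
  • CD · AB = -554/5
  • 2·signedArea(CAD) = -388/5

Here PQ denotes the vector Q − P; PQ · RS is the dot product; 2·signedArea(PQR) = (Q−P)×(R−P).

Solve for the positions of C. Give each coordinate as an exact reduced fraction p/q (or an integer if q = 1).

1. C_x = 9/5  [CD · AB = -554/5 ∩ 2·signedArea(CAD) = -388/5]
2. C_y = 17/5  [CD · AB = -554/5 ∩ 2·signedArea(CAD) = -388/5]
   → C = (9/5, 17/5)

C = (9/5, 17/5)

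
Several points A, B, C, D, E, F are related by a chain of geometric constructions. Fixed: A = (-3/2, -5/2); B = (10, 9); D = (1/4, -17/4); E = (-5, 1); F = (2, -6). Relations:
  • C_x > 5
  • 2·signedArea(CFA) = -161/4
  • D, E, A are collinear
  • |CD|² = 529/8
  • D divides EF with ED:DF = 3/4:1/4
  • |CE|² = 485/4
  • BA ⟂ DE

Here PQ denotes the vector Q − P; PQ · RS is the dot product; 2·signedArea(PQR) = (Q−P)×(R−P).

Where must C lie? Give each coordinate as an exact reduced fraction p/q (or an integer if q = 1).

1. C_x = 6  [line -7/2·x + -7/2·y + 105/4 = 0 ∩ |CE|² = 485/4]
2. C_y = 3/2  [line -7/2·x + -7/2·y + 105/4 = 0 ∩ |CE|² = 485/4]
   → C = (6, 3/2)

C = (6, 3/2)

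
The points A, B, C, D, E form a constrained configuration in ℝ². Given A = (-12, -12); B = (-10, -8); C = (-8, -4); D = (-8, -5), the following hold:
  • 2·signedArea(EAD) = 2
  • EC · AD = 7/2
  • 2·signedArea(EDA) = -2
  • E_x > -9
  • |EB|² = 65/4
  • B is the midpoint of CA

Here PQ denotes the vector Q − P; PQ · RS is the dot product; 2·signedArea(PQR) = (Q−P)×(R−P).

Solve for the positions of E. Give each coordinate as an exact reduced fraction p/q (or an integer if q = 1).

E = (-8, -9/2)

1. E_x = -8  [2·signedArea(EDA) = -2 ∩ EC · AD = 7/2]
2. E_y = -9/2  [2·signedArea(EDA) = -2 ∩ EC · AD = 7/2]
   → E = (-8, -9/2)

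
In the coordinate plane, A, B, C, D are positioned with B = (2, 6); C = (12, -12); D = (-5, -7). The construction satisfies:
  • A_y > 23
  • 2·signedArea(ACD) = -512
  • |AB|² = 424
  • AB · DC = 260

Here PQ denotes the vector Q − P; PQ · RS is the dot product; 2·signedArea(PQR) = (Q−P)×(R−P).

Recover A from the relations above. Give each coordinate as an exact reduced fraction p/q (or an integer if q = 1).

1. A_x = -8  [2·signedArea(ACD) = -512 ∩ AB · DC = 260]
2. A_y = 24  [2·signedArea(ACD) = -512 ∩ AB · DC = 260]
   → A = (-8, 24)

A = (-8, 24)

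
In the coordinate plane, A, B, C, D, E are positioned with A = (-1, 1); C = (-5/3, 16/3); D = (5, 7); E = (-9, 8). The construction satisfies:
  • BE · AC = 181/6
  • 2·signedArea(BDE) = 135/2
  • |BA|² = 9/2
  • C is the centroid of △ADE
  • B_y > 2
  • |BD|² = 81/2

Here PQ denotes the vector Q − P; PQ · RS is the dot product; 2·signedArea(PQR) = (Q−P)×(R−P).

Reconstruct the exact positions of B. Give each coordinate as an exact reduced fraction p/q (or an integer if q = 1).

B = (1/2, 5/2)

1. B_x = 1/2  [BE · AC = 181/6 ∩ 2·signedArea(BDE) = 135/2]
2. B_y = 5/2  [BE · AC = 181/6 ∩ 2·signedArea(BDE) = 135/2]
   → B = (1/2, 5/2)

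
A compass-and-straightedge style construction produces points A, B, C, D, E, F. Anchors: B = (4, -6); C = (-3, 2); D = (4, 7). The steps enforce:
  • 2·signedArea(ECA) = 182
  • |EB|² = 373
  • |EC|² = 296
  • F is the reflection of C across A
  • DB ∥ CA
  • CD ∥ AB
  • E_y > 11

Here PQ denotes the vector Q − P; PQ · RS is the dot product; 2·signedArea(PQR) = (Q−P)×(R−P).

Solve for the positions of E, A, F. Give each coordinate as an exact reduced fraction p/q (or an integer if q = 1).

A = (-3, -11)
E = (11, 12)
F = (-3, -24)

1. A_x = -3  [CD ∥ AB ∩ DB ∥ CA]
2. A_y = -11  [CD ∥ AB ∩ DB ∥ CA]
   → A = (-3, -11)
3. F_x = -3  [F is the reflection of C across A]
4. F_y = -24  [F is the reflection of C across A]
   → F = (-3, -24)
5. E_x = 11  [2·signedArea(ECA) = 182]
6. E_y = 12  [|EC|² = 296]
   → E = (11, 12)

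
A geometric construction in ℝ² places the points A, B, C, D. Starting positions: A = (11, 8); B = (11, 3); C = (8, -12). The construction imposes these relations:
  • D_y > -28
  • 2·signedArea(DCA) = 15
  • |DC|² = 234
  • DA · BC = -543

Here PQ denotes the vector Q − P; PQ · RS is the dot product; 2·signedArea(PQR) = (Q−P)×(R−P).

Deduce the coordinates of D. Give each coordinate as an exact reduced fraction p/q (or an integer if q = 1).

D = (5, -27)

1. D_x = 5  [2·signedArea(DCA) = 15 ∩ DA · BC = -543]
2. D_y = -27  [2·signedArea(DCA) = 15 ∩ DA · BC = -543]
   → D = (5, -27)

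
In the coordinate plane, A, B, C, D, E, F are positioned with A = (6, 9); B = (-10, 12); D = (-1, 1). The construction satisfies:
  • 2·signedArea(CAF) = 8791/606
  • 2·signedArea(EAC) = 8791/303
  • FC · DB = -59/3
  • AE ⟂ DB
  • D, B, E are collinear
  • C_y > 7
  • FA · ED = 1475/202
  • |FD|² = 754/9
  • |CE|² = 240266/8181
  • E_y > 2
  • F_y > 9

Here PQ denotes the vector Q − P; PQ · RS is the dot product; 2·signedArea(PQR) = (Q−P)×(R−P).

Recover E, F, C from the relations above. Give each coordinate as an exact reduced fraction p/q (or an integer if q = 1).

1. E_x = -427/202  [D, B, E are collinear ∩ AE ⟂ DB]
2. E_y = 477/202  [D, B, E are collinear ∩ AE ⟂ DB]
   → E = (-427/202, 477/202)
3. F_x = 2/3  [line -225/202·x + 275/202·y + -1300/101 = 0 ∩ |FD|² = 754/9]
4. F_y = 10  [line -225/202·x + 275/202·y + -1300/101 = 0 ∩ |FD|² = 754/9]
   → F = (2/3, 10)
5. C_x = -473/1818  [FC · DB = -59/3 ∩ 2·signedArea(CAF) = 8791/606]
6. C_y = 4517/606  [FC · DB = -59/3 ∩ 2·signedArea(CAF) = 8791/606]
   → C = (-473/1818, 4517/606)

C = (-473/1818, 4517/606)
E = (-427/202, 477/202)
F = (2/3, 10)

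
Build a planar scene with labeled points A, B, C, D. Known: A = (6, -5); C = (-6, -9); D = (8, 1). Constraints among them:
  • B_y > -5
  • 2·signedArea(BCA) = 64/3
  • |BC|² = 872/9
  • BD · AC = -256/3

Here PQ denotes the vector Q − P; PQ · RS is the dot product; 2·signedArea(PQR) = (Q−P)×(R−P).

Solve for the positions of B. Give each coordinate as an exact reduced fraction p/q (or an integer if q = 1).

1. B_x = 8/3  [2·signedArea(BCA) = 64/3 ∩ BD · AC = -256/3]
2. B_y = -13/3  [2·signedArea(BCA) = 64/3 ∩ BD · AC = -256/3]
   → B = (8/3, -13/3)

B = (8/3, -13/3)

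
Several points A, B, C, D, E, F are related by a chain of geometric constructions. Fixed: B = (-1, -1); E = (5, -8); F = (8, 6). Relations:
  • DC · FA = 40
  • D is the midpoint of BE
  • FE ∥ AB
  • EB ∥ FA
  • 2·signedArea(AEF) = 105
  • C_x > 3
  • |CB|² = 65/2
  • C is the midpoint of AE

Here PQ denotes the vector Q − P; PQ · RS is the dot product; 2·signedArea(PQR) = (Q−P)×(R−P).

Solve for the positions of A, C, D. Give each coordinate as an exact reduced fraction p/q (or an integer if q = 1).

A = (2, 13)
C = (7/2, 5/2)
D = (2, -9/2)

1. A_x = 2  [FE ∥ AB ∩ EB ∥ FA]
2. A_y = 13  [FE ∥ AB ∩ EB ∥ FA]
   → A = (2, 13)
3. C_x = 7/2  [C is the midpoint of AE]
4. C_y = 5/2  [C is the midpoint of AE]
   → C = (7/2, 5/2)
5. D_x = 2  [D is the midpoint of BE]
6. D_y = -9/2  [D is the midpoint of BE]
   → D = (2, -9/2)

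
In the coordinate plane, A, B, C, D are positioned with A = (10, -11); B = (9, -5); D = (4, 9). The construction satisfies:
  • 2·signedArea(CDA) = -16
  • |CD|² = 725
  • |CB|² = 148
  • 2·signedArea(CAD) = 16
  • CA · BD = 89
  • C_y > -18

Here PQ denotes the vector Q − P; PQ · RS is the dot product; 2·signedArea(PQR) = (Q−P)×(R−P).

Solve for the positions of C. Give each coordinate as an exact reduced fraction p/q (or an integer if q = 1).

1. C_x = 11  [2·signedArea(CDA) = -16 ∩ CA · BD = 89]
2. C_y = -17  [2·signedArea(CDA) = -16 ∩ CA · BD = 89]
   → C = (11, -17)

C = (11, -17)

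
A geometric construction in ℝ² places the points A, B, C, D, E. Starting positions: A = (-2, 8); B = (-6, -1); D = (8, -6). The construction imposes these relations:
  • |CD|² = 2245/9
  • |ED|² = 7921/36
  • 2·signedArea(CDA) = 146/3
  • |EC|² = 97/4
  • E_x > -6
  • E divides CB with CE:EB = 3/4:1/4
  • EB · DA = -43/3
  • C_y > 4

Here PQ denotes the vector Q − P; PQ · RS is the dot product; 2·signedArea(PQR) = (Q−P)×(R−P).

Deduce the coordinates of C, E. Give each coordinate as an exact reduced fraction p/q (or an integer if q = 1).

1. C_x = -10/3  [line -14·x + -10·y + 10/3 = 0 ∩ |CD|² = 2245/9]
2. C_y = 5  [line -14·x + -10·y + 10/3 = 0 ∩ |CD|² = 2245/9]
   → C = (-10/3, 5)
3. E_x = -16/3  [E divides CB with CE:EB = 3/4:1/4]
4. E_y = 1/2  [E divides CB with CE:EB = 3/4:1/4]
   → E = (-16/3, 1/2)

C = (-10/3, 5)
E = (-16/3, 1/2)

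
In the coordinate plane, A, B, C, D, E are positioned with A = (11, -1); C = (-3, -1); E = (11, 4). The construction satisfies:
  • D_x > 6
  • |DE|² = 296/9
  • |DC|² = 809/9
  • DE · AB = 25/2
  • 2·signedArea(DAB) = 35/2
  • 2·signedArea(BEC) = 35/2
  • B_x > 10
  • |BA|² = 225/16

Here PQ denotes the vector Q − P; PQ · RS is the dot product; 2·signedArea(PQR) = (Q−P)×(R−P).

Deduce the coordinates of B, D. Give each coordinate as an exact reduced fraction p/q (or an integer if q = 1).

1. B_x = 11  [line 5·x + -14·y + -33/2 = 0 ∩ |BA|² = 225/16]
2. B_y = 11/4  [line 5·x + -14·y + -33/2 = 0 ∩ |BA|² = 225/16]
   → B = (11, 11/4)
3. D_x = 19/3  [2·signedArea(DAB) = 35/2 ∩ DE · AB = 25/2]
4. D_y = 2/3  [2·signedArea(DAB) = 35/2 ∩ DE · AB = 25/2]
   → D = (19/3, 2/3)

B = (11, 11/4)
D = (19/3, 2/3)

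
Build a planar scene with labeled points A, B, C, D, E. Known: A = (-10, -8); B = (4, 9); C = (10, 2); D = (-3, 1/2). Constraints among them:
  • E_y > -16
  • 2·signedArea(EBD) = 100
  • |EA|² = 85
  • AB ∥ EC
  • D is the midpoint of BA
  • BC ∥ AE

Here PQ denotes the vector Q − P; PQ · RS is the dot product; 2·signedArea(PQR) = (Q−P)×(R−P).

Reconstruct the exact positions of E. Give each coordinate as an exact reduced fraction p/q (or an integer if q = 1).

E = (-4, -15)

1. E_x = -4  [AB ∥ EC ∩ BC ∥ AE]
2. E_y = -15  [AB ∥ EC ∩ BC ∥ AE]
   → E = (-4, -15)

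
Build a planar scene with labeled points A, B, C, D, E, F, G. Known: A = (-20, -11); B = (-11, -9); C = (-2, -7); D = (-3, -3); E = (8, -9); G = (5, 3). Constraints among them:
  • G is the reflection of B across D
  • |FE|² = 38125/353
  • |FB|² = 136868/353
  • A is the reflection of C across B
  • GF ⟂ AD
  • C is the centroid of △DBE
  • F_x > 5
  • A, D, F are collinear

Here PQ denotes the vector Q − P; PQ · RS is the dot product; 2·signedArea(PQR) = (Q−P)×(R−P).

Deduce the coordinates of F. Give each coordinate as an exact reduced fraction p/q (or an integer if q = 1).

1. F_x = 2069/353  [A, D, F are collinear ∩ GF ⟂ AD]
2. F_y = 413/353  [A, D, F are collinear ∩ GF ⟂ AD]
   → F = (2069/353, 413/353)

F = (2069/353, 413/353)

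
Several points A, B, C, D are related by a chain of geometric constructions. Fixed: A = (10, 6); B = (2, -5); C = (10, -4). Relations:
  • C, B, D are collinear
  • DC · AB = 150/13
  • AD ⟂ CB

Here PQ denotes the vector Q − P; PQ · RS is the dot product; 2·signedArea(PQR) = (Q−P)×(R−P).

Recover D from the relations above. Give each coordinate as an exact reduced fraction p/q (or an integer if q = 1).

1. D_x = 146/13  [C, B, D are collinear ∩ AD ⟂ CB]
2. D_y = -50/13  [C, B, D are collinear ∩ AD ⟂ CB]
   → D = (146/13, -50/13)

D = (146/13, -50/13)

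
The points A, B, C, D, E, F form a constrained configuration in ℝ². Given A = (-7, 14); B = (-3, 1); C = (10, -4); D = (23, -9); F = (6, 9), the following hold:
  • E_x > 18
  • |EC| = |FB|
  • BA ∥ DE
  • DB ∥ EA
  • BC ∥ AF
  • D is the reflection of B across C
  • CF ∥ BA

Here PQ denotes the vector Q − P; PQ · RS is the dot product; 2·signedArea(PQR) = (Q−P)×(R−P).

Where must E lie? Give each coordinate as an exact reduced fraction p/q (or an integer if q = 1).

1. E_x = 19  [DB ∥ EA ∩ BA ∥ DE]
2. E_y = 4  [DB ∥ EA ∩ BA ∥ DE]
   → E = (19, 4)

E = (19, 4)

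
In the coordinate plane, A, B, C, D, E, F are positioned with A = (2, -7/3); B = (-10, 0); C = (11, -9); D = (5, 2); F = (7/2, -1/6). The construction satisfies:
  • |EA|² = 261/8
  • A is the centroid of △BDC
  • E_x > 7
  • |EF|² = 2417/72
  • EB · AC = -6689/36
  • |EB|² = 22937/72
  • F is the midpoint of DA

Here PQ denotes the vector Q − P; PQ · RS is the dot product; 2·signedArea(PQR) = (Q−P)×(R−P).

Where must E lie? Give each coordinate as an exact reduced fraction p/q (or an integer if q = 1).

E = (29/4, -55/12)

1. E_x = 29/4  [line -9·x + 20/3·y + 3449/36 = 0 ∩ |EB|² = 22937/72]
2. E_y = -55/12  [line -9·x + 20/3·y + 3449/36 = 0 ∩ |EB|² = 22937/72]
   → E = (29/4, -55/12)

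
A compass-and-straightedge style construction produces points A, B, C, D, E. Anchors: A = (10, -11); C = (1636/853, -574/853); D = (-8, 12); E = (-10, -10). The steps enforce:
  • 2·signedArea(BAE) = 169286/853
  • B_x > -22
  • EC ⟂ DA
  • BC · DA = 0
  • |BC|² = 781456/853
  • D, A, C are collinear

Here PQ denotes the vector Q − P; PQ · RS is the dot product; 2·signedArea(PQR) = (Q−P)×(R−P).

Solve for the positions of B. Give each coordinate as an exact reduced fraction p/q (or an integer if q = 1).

B = (-18696/853, -16486/853)

1. B_x = -18696/853  [BC · DA = 0 ∩ 2·signedArea(BAE) = 169286/853]
2. B_y = -16486/853  [BC · DA = 0 ∩ 2·signedArea(BAE) = 169286/853]
   → B = (-18696/853, -16486/853)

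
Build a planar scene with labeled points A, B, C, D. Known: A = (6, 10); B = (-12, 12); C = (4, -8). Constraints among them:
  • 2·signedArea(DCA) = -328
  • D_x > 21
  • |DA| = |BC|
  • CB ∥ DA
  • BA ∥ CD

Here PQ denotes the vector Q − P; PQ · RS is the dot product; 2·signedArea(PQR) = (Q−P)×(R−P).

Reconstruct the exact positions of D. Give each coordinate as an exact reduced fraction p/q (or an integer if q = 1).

D = (22, -10)

1. D_x = 22  [CB ∥ DA ∩ BA ∥ CD]
2. D_y = -10  [CB ∥ DA ∩ BA ∥ CD]
   → D = (22, -10)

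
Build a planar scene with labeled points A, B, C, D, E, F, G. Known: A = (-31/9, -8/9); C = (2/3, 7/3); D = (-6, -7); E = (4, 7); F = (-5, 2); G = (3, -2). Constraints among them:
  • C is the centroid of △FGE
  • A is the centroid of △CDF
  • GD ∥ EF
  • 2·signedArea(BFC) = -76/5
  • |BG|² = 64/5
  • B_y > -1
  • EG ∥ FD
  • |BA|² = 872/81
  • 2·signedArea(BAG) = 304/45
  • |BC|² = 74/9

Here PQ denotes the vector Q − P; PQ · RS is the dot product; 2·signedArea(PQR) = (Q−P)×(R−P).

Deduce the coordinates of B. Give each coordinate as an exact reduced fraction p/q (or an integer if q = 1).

1. B_x = -1/5  [2·signedArea(BFC) = -76/5 ∩ 2·signedArea(BAG) = 304/45]
2. B_y = -2/5  [2·signedArea(BFC) = -76/5 ∩ 2·signedArea(BAG) = 304/45]
   → B = (-1/5, -2/5)

B = (-1/5, -2/5)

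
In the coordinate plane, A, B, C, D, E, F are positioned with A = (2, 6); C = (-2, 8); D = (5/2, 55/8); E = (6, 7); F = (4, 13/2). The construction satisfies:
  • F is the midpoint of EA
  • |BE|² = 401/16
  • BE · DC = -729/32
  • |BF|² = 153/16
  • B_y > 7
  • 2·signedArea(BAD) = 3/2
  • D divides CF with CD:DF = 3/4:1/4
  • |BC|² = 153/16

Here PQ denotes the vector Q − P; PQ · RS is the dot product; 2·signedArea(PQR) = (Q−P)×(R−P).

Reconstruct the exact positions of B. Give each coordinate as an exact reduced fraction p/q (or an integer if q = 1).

B = (1, 29/4)

1. B_x = 1  [2·signedArea(BAD) = 3/2 ∩ BE · DC = -729/32]
2. B_y = 29/4  [2·signedArea(BAD) = 3/2 ∩ BE · DC = -729/32]
   → B = (1, 29/4)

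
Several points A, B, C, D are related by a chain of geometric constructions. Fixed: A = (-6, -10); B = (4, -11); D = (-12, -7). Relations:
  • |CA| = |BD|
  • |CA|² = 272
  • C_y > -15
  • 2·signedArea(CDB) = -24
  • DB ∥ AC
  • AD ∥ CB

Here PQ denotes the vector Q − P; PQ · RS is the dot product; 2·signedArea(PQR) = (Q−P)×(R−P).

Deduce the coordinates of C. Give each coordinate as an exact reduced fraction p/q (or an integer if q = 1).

C = (10, -14)

1. C_x = 10  [AD ∥ CB ∩ DB ∥ AC]
2. C_y = -14  [AD ∥ CB ∩ DB ∥ AC]
   → C = (10, -14)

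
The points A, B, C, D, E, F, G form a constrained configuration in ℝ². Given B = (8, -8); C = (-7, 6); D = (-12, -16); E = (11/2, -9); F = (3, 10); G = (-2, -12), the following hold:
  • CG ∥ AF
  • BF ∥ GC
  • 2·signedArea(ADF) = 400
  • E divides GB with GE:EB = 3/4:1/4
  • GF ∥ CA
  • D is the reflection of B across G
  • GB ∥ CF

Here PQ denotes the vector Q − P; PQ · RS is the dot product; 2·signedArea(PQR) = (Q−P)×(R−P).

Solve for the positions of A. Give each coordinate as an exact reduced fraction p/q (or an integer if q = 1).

A = (-2, 28)

1. A_x = -2  [CG ∥ AF ∩ GF ∥ CA]
2. A_y = 28  [CG ∥ AF ∩ GF ∥ CA]
   → A = (-2, 28)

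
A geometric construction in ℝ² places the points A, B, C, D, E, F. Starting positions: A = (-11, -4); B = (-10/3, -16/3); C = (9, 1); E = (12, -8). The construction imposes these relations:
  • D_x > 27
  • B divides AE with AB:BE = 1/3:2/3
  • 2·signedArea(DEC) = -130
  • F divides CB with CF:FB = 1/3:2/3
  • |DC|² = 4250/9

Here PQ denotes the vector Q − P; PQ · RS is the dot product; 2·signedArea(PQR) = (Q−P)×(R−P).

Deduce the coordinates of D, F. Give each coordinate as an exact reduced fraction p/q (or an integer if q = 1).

D = (82/3, -32/3)
F = (44/9, -10/9)

1. D_x = 82/3  [line -9·x + -3·y + 214 = 0 ∩ |DC|² = 4250/9]
2. D_y = -32/3  [line -9·x + -3·y + 214 = 0 ∩ |DC|² = 4250/9]
   → D = (82/3, -32/3)
3. F_x = 44/9  [F divides CB with CF:FB = 1/3:2/3]
4. F_y = -10/9  [F divides CB with CF:FB = 1/3:2/3]
   → F = (44/9, -10/9)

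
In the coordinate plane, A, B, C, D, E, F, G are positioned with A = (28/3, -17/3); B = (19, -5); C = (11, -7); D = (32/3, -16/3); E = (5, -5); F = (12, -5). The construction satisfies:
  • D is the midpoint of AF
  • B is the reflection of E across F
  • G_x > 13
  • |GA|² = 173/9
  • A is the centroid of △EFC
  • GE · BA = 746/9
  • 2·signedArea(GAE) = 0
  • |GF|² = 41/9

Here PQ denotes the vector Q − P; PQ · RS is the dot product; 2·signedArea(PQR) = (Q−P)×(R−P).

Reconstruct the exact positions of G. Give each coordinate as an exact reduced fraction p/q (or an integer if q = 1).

1. G_x = 41/3  [2·signedArea(GAE) = 0 ∩ GE · BA = 746/9]
2. G_y = -19/3  [2·signedArea(GAE) = 0 ∩ GE · BA = 746/9]
   → G = (41/3, -19/3)

G = (41/3, -19/3)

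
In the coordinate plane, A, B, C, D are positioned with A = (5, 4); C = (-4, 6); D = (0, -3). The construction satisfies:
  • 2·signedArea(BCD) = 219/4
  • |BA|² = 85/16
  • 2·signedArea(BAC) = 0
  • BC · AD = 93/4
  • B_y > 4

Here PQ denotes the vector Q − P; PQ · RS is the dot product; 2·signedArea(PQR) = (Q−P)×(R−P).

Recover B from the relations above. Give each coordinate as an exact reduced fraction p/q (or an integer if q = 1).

1. B_x = 11/4  [2·signedArea(BAC) = 0 ∩ BC · AD = 93/4]
2. B_y = 9/2  [2·signedArea(BAC) = 0 ∩ BC · AD = 93/4]
   → B = (11/4, 9/2)

B = (11/4, 9/2)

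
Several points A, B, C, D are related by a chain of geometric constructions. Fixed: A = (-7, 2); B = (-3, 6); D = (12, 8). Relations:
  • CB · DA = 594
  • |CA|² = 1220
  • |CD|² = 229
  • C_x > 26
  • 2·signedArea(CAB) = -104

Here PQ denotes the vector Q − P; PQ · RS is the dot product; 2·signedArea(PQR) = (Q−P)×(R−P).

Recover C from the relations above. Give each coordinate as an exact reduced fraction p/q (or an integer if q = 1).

C = (27, 10)

1. C_x = 27  [2·signedArea(CAB) = -104 ∩ CB · DA = 594]
2. C_y = 10  [2·signedArea(CAB) = -104 ∩ CB · DA = 594]
   → C = (27, 10)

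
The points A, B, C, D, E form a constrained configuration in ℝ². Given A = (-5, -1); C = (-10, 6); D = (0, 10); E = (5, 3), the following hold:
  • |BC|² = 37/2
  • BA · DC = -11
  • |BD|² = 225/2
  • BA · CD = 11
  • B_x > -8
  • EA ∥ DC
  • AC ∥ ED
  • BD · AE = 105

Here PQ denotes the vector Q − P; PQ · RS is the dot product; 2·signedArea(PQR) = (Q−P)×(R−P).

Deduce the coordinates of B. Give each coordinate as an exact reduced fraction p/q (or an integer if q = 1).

1. B_x = -15/2  [line -10·x + -4·y + -65 = 0 ∩ |BD|² = 225/2]
2. B_y = 5/2  [line -10·x + -4·y + -65 = 0 ∩ |BD|² = 225/2]
   → B = (-15/2, 5/2)

B = (-15/2, 5/2)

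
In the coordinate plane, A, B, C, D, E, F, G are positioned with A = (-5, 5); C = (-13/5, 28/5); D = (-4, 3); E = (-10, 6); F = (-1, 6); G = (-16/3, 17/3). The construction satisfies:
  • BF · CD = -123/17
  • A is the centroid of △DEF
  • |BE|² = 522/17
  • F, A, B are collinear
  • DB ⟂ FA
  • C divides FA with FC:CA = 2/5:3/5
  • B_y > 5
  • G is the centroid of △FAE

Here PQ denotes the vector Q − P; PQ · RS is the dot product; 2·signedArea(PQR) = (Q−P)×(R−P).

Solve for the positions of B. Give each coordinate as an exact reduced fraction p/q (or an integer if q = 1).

B = (-77/17, 87/17)

1. B_x = -77/17  [F, A, B are collinear ∩ DB ⟂ FA]
2. B_y = 87/17  [F, A, B are collinear ∩ DB ⟂ FA]
   → B = (-77/17, 87/17)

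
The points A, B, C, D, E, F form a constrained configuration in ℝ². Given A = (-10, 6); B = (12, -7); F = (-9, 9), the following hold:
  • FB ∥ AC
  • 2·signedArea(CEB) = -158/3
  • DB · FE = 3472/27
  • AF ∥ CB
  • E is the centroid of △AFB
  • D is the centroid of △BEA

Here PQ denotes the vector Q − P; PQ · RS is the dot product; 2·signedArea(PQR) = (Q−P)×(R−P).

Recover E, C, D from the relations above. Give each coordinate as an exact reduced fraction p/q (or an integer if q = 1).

1. E_x = -7/3  [E is the centroid of △AFB]
2. E_y = 8/3  [E is the centroid of △AFB]
   → E = (-7/3, 8/3)
3. C_x = 11  [AF ∥ CB ∩ FB ∥ AC]
4. C_y = -10  [AF ∥ CB ∩ FB ∥ AC]
   → C = (11, -10)
5. D_x = -1/9  [D is the centroid of △BEA]
6. D_y = 5/9  [D is the centroid of △BEA]
   → D = (-1/9, 5/9)

C = (11, -10)
D = (-1/9, 5/9)
E = (-7/3, 8/3)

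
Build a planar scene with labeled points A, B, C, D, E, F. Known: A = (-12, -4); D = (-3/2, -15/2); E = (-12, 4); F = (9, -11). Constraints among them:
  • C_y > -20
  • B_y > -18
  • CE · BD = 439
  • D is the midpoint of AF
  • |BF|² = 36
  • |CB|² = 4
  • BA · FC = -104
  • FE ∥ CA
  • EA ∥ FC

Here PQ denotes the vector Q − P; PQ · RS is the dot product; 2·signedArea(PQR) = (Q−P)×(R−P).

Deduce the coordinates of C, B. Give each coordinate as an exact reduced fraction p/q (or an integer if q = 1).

1. C_x = 9  [FE ∥ CA ∩ EA ∥ FC]
2. C_y = -19  [FE ∥ CA ∩ EA ∥ FC]
   → C = (9, -19)
3. B_x = 9  [BA · FC = -104 ∩ CE · BD = 439]
4. B_y = -17  [BA · FC = -104 ∩ CE · BD = 439]
   → B = (9, -17)

B = (9, -17)
C = (9, -19)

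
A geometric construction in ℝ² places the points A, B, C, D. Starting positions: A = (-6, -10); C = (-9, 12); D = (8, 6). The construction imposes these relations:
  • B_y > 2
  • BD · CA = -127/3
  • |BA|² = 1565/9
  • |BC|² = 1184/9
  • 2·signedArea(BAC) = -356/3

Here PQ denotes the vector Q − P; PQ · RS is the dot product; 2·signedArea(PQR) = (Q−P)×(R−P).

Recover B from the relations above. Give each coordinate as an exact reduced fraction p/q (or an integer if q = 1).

1. B_x = -7/3  [2·signedArea(BAC) = -356/3 ∩ BD · CA = -127/3]
2. B_y = 8/3  [2·signedArea(BAC) = -356/3 ∩ BD · CA = -127/3]
   → B = (-7/3, 8/3)

B = (-7/3, 8/3)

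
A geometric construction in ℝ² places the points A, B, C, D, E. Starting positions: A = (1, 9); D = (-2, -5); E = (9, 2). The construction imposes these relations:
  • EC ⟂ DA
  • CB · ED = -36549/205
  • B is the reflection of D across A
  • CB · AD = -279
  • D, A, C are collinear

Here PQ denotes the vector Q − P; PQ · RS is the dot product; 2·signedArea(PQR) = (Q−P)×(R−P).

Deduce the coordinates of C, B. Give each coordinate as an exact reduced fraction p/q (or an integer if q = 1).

B = (4, 23)
C = (-17/205, 809/205)

1. C_x = -17/205  [D, A, C are collinear ∩ EC ⟂ DA]
2. C_y = 809/205  [D, A, C are collinear ∩ EC ⟂ DA]
   → C = (-17/205, 809/205)
3. B_x = 4  [B is the reflection of D across A]
4. B_y = 23  [B is the reflection of D across A]
   → B = (4, 23)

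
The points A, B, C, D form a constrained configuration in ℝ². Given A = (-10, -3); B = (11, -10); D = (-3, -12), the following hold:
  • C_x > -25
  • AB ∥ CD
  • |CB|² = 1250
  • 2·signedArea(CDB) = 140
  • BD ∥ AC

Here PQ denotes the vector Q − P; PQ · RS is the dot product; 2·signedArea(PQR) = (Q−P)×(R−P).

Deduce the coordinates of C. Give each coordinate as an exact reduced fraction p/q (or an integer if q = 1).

C = (-24, -5)

1. C_x = -24  [AB ∥ CD ∩ BD ∥ AC]
2. C_y = -5  [AB ∥ CD ∩ BD ∥ AC]
   → C = (-24, -5)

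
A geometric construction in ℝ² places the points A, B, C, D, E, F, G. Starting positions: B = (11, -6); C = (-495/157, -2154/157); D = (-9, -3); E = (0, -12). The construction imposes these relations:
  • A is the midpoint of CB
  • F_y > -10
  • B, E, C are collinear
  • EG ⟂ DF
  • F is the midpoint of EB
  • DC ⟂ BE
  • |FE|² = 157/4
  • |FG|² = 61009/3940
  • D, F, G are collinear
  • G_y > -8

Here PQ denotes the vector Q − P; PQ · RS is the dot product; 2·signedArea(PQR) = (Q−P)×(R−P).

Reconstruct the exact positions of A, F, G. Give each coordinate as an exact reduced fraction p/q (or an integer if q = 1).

1. A_x = 616/157  [A is the midpoint of CB]
2. A_y = -1548/157  [A is the midpoint of CB]
   → A = (616/157, -1548/157)
3. F_x = 11/2  [F is the midpoint of EB]
4. F_y = -9  [F is the midpoint of EB]
   → F = (11/2, -9)
5. G_x = 1836/985  [D, F, G are collinear ∩ EG ⟂ DF]
6. G_y = -7383/985  [D, F, G are collinear ∩ EG ⟂ DF]
   → G = (1836/985, -7383/985)

A = (616/157, -1548/157)
F = (11/2, -9)
G = (1836/985, -7383/985)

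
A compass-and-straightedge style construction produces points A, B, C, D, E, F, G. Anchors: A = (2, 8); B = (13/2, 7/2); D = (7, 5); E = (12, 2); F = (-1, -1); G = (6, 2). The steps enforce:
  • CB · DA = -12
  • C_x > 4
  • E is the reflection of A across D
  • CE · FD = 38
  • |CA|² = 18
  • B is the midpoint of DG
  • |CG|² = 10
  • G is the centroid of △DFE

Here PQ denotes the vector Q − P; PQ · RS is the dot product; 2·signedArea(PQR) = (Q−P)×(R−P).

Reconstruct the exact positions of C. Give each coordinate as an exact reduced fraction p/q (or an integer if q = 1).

1. C_x = 5  [CB · DA = -12 ∩ CE · FD = 38]
2. C_y = 5  [CB · DA = -12 ∩ CE · FD = 38]
   → C = (5, 5)

C = (5, 5)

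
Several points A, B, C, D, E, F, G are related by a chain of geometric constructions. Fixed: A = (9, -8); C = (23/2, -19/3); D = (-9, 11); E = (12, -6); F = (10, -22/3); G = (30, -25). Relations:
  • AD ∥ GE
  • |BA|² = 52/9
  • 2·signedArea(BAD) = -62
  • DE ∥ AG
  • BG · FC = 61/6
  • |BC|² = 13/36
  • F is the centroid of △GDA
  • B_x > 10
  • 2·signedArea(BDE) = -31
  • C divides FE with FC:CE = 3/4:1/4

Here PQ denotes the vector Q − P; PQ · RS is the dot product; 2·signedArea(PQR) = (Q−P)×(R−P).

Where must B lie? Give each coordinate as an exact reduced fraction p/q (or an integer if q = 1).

B = (11, -20/3)

1. B_x = 11  [BG · FC = 61/6 ∩ 2·signedArea(BAD) = -62]
2. B_y = -20/3  [BG · FC = 61/6 ∩ 2·signedArea(BAD) = -62]
   → B = (11, -20/3)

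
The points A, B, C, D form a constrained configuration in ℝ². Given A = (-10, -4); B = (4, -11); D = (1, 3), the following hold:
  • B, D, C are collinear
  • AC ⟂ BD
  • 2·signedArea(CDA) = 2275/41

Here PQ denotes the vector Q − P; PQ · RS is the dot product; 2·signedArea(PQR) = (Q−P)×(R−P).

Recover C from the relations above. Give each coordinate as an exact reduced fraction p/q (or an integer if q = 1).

C = (80/41, -59/41)

1. C_x = 80/41  [B, D, C are collinear ∩ AC ⟂ BD]
2. C_y = -59/41  [B, D, C are collinear ∩ AC ⟂ BD]
   → C = (80/41, -59/41)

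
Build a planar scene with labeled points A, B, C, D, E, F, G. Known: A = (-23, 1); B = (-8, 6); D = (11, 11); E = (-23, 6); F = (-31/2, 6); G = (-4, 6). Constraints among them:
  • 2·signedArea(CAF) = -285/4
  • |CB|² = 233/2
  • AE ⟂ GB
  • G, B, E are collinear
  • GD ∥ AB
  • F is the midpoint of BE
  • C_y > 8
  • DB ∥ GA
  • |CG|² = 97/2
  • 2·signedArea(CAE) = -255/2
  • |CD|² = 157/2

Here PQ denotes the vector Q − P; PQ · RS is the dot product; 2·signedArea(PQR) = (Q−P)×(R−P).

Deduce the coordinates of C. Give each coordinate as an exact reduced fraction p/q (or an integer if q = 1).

C = (5/2, 17/2)

1. C_x = 5/2  [2·signedArea(CAF) = -285/4 ∩ 2·signedArea(CAE) = -255/2]
2. C_y = 17/2  [2·signedArea(CAF) = -285/4 ∩ 2·signedArea(CAE) = -255/2]
   → C = (5/2, 17/2)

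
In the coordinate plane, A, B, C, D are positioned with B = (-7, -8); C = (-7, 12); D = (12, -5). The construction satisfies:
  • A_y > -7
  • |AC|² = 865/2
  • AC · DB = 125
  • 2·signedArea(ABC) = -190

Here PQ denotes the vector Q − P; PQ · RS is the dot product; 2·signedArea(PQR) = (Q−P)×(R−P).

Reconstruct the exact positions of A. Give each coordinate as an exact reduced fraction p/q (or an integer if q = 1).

1. A_x = 5/2  [2·signedArea(ABC) = -190 ∩ AC · DB = 125]
2. A_y = -13/2  [2·signedArea(ABC) = -190 ∩ AC · DB = 125]
   → A = (5/2, -13/2)

A = (5/2, -13/2)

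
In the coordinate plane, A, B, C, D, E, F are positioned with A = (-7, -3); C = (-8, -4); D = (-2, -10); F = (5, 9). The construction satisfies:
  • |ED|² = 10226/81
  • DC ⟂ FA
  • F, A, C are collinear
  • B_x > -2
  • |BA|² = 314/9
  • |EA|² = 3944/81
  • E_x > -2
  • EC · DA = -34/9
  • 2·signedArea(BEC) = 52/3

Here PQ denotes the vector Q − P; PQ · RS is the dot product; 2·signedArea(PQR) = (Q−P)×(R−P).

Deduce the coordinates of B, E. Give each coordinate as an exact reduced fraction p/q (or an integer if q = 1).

B = (-4/3, -4/3)
E = (-13/9, 11/9)

1. E_x = -13/9  [line 5·x + -7·y + 142/9 = 0 ∩ |EA|² = 3944/81]
2. E_y = 11/9  [line 5·x + -7·y + 142/9 = 0 ∩ |EA|² = 3944/81]
   → E = (-13/9, 11/9)
3. B_x = -4/3  [line 47/9·x + -59/9·y + -16/9 = 0 ∩ |BA|² = 314/9]
4. B_y = -4/3  [line 47/9·x + -59/9·y + -16/9 = 0 ∩ |BA|² = 314/9]
   → B = (-4/3, -4/3)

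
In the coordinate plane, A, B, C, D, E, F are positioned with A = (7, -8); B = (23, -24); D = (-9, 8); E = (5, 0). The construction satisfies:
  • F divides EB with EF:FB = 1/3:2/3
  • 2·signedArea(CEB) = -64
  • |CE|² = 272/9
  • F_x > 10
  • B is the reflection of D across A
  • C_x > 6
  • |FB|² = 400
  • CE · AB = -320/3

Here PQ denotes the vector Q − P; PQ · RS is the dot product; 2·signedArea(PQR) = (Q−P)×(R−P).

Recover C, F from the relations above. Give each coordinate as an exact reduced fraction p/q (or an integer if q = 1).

C = (19/3, -16/3)
F = (11, -8)

1. C_x = 19/3  [2·signedArea(CEB) = -64 ∩ CE · AB = -320/3]
2. C_y = -16/3  [2·signedArea(CEB) = -64 ∩ CE · AB = -320/3]
   → C = (19/3, -16/3)
3. F_x = 11  [F divides EB with EF:FB = 1/3:2/3]
4. F_y = -8  [F divides EB with EF:FB = 1/3:2/3]
   → F = (11, -8)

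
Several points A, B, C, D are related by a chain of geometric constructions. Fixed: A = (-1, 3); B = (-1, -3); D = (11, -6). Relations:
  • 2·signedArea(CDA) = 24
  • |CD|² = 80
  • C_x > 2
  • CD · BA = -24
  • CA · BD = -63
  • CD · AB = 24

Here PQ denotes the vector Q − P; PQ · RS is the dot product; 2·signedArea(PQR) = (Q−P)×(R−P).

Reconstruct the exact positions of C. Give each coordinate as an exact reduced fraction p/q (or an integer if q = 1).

C = (3, -2)

1. C_x = 3  [CD · BA = -24 ∩ 2·signedArea(CDA) = 24]
2. C_y = -2  [CD · BA = -24 ∩ 2·signedArea(CDA) = 24]
   → C = (3, -2)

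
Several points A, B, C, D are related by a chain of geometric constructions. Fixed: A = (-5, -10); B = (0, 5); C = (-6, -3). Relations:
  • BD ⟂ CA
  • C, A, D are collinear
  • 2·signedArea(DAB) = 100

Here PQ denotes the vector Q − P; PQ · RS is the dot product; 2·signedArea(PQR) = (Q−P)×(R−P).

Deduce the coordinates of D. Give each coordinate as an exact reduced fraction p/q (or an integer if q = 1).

D = (-7, 4)

1. D_x = -7  [C, A, D are collinear ∩ BD ⟂ CA]
2. D_y = 4  [C, A, D are collinear ∩ BD ⟂ CA]
   → D = (-7, 4)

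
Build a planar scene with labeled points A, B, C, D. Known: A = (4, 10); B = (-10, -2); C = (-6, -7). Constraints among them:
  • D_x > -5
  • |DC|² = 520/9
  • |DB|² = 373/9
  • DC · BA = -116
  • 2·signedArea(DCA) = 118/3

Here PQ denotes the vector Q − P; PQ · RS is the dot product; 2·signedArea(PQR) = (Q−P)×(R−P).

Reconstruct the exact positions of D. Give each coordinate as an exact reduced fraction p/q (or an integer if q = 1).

1. D_x = -4  [2·signedArea(DCA) = 118/3 ∩ DC · BA = -116]
2. D_y = 1/3  [2·signedArea(DCA) = 118/3 ∩ DC · BA = -116]
   → D = (-4, 1/3)

D = (-4, 1/3)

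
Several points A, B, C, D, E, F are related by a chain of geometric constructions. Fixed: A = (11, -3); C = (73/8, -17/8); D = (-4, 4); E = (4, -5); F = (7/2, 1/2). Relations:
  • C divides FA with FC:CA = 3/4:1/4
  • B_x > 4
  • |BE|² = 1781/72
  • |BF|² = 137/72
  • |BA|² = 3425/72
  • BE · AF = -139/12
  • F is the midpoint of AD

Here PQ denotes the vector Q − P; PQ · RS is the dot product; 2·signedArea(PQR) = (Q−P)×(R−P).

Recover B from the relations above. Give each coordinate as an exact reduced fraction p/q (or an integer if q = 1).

1. B_x = 19/4  [line 15/2·x + -7/2·y + -431/12 = 0 ∩ |BE|² = 1781/72]
2. B_y = -1/12  [line 15/2·x + -7/2·y + -431/12 = 0 ∩ |BE|² = 1781/72]
   → B = (19/4, -1/12)

B = (19/4, -1/12)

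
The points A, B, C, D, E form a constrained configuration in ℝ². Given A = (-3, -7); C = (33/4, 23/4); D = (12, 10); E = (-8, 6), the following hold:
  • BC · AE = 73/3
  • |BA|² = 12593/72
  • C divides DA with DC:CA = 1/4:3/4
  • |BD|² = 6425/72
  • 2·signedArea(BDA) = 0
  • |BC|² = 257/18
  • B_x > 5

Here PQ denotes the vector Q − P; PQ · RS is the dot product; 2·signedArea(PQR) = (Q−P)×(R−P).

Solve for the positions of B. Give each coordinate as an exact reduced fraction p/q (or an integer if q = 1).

B = (23/4, 35/12)

1. B_x = 23/4  [2·signedArea(BDA) = 0 ∩ BC · AE = 73/3]
2. B_y = 35/12  [2·signedArea(BDA) = 0 ∩ BC · AE = 73/3]
   → B = (23/4, 35/12)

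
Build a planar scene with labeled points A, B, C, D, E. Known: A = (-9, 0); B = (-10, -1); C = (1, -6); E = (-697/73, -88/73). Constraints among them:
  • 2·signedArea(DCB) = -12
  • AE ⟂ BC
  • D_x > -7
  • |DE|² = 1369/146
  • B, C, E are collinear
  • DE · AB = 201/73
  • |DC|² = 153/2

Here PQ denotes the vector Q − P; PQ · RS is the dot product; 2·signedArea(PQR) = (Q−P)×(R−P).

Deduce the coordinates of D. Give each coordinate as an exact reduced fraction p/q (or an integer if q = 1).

D = (-13/2, -3/2)

1. D_x = -13/2  [2·signedArea(DCB) = -12 ∩ DE · AB = 201/73]
2. D_y = -3/2  [2·signedArea(DCB) = -12 ∩ DE · AB = 201/73]
   → D = (-13/2, -3/2)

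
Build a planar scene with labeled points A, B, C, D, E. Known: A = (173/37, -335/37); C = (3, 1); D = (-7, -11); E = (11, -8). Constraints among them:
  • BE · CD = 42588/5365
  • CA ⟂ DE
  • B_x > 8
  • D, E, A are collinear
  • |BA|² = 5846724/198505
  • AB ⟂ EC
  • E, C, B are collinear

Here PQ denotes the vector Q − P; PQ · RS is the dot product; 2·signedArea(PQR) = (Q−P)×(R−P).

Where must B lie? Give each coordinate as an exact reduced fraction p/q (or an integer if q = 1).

B = (46847/5365, -29231/5365)

1. B_x = 46847/5365  [E, C, B are collinear ∩ AB ⟂ EC]
2. B_y = -29231/5365  [E, C, B are collinear ∩ AB ⟂ EC]
   → B = (46847/5365, -29231/5365)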